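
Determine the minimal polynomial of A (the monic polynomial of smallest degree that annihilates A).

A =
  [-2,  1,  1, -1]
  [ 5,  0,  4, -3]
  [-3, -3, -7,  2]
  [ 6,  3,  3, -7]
x^2 + 8*x + 16

The characteristic polynomial is χ_A(x) = (x + 4)^4, so the eigenvalues are known. The minimal polynomial is
  m_A(x) = Π_λ (x − λ)^{k_λ}
where k_λ is the size of the *largest* Jordan block for λ (equivalently, the smallest k with (A − λI)^k v = 0 for every generalised eigenvector v of λ).

  λ = -4: largest Jordan block has size 2, contributing (x + 4)^2

So m_A(x) = (x + 4)^2 = x^2 + 8*x + 16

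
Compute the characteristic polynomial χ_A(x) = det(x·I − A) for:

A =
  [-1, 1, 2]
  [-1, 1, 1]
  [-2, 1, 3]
x^3 - 3*x^2 + 3*x - 1

Expanding det(x·I − A) (e.g. by cofactor expansion or by noting that A is similar to its Jordan form J, which has the same characteristic polynomial as A) gives
  χ_A(x) = x^3 - 3*x^2 + 3*x - 1
which factors as (x - 1)^3. The eigenvalues (with algebraic multiplicities) are λ = 1 with multiplicity 3.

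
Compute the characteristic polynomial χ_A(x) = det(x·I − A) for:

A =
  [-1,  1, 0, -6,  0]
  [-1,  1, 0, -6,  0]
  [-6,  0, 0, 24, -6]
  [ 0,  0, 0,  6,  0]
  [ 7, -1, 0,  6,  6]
x^5 - 12*x^4 + 36*x^3

Expanding det(x·I − A) (e.g. by cofactor expansion or by noting that A is similar to its Jordan form J, which has the same characteristic polynomial as A) gives
  χ_A(x) = x^5 - 12*x^4 + 36*x^3
which factors as x^3*(x - 6)^2. The eigenvalues (with algebraic multiplicities) are λ = 0 with multiplicity 3, λ = 6 with multiplicity 2.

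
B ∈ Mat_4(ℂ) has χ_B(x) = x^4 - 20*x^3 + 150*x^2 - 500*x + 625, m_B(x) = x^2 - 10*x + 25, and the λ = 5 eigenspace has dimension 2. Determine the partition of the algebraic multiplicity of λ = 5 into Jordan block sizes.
Block sizes for λ = 5: [2, 2]

Step 1 — from the characteristic polynomial, algebraic multiplicity of λ = 5 is 4. From dim ker(B − (5)·I) = 2, there are exactly 2 Jordan blocks for λ = 5.
Step 2 — from the minimal polynomial, the factor (x − 5)^2 tells us the largest block for λ = 5 has size 2.
Step 3 — with total size 4, 2 blocks, and largest block 2, the block sizes (in nonincreasing order) are [2, 2].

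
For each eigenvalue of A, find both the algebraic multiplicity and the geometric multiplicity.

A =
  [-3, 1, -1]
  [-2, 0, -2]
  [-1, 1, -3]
λ = -2: alg = 3, geom = 2

Step 1 — factor the characteristic polynomial to read off the algebraic multiplicities:
  χ_A(x) = (x + 2)^3

Step 2 — compute geometric multiplicities via the rank-nullity identity g(λ) = n − rank(A − λI):
  rank(A − (-2)·I) = 1, so dim ker(A − (-2)·I) = n − 1 = 2

Summary:
  λ = -2: algebraic multiplicity = 3, geometric multiplicity = 2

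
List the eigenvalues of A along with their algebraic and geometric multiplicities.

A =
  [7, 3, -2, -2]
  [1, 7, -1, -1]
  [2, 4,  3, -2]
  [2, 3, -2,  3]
λ = 5: alg = 4, geom = 2

Step 1 — factor the characteristic polynomial to read off the algebraic multiplicities:
  χ_A(x) = (x - 5)^4

Step 2 — compute geometric multiplicities via the rank-nullity identity g(λ) = n − rank(A − λI):
  rank(A − (5)·I) = 2, so dim ker(A − (5)·I) = n − 2 = 2

Summary:
  λ = 5: algebraic multiplicity = 4, geometric multiplicity = 2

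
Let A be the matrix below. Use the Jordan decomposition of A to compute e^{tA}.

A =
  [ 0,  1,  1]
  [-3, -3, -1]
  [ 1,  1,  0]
e^{tA} =
  [-t^2*exp(-t)/2 + t*exp(-t) + exp(-t), t*exp(-t), t^2*exp(-t)/2 + t*exp(-t)]
  [t^2*exp(-t) - 3*t*exp(-t), -2*t*exp(-t) + exp(-t), -t^2*exp(-t) - t*exp(-t)]
  [-t^2*exp(-t)/2 + t*exp(-t), t*exp(-t), t^2*exp(-t)/2 + t*exp(-t) + exp(-t)]

Strategy: write A = P · J · P⁻¹ where J is a Jordan canonical form, so e^{tA} = P · e^{tJ} · P⁻¹, and e^{tJ} can be computed block-by-block.

A has Jordan form
J =
  [-1,  1,  0]
  [ 0, -1,  1]
  [ 0,  0, -1]
(up to reordering of blocks).

Per-block formulas:
  For a 3×3 Jordan block J_3(-1): exp(t · J_3(-1)) = e^(-1t)·(I + t·N + (t^2/2)·N^2), where N is the 3×3 nilpotent shift.

After assembling e^{tJ} and conjugating by P, we get:

e^{tA} =
  [-t^2*exp(-t)/2 + t*exp(-t) + exp(-t), t*exp(-t), t^2*exp(-t)/2 + t*exp(-t)]
  [t^2*exp(-t) - 3*t*exp(-t), -2*t*exp(-t) + exp(-t), -t^2*exp(-t) - t*exp(-t)]
  [-t^2*exp(-t)/2 + t*exp(-t), t*exp(-t), t^2*exp(-t)/2 + t*exp(-t) + exp(-t)]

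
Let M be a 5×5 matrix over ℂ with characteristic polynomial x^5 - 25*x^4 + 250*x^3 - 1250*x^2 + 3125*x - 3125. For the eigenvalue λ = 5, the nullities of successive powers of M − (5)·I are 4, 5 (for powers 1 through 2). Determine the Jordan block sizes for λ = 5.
Block sizes for λ = 5: [2, 1, 1, 1]

From the dimensions of kernels of powers, the number of Jordan blocks of size at least j is d_j − d_{j−1} where d_j = dim ker(N^j) (with d_0 = 0). Computing the differences gives [4, 1].
The number of blocks of size exactly k is (#blocks of size ≥ k) − (#blocks of size ≥ k + 1), so the partition is: 3 block(s) of size 1, 1 block(s) of size 2.
In nonincreasing order the block sizes are [2, 1, 1, 1].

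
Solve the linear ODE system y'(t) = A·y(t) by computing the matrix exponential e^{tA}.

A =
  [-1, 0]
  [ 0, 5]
e^{tA} =
  [exp(-t), 0]
  [0, exp(5*t)]

Strategy: write A = P · J · P⁻¹ where J is a Jordan canonical form, so e^{tA} = P · e^{tJ} · P⁻¹, and e^{tJ} can be computed block-by-block.

A has Jordan form
J =
  [-1, 0]
  [ 0, 5]
(up to reordering of blocks).

Per-block formulas:
  For a 1×1 block at λ = 5: exp(t · [5]) = [e^(5t)].
  For a 1×1 block at λ = -1: exp(t · [-1]) = [e^(-1t)].

After assembling e^{tJ} and conjugating by P, we get:

e^{tA} =
  [exp(-t), 0]
  [0, exp(5*t)]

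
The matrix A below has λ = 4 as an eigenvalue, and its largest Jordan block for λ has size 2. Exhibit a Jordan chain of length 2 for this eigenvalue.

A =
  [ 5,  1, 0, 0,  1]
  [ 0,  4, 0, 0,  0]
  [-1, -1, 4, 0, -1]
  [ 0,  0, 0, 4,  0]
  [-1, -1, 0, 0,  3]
A Jordan chain for λ = 4 of length 2:
v_1 = (1, 0, -1, 0, -1)ᵀ
v_2 = (1, 0, 0, 0, 0)ᵀ

Let N = A − (4)·I. We want v_2 with N^2 v_2 = 0 but N^1 v_2 ≠ 0; then v_{j-1} := N · v_j for j = 2, …, 2.

Pick v_2 = (1, 0, 0, 0, 0)ᵀ.
Then v_1 = N · v_2 = (1, 0, -1, 0, -1)ᵀ.

Sanity check: (A − (4)·I) v_1 = (0, 0, 0, 0, 0)ᵀ = 0. ✓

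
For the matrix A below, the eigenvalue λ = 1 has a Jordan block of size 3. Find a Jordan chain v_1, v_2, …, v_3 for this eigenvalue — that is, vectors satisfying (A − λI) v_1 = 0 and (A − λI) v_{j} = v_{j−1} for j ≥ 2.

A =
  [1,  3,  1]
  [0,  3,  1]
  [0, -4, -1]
A Jordan chain for λ = 1 of length 3:
v_1 = (2, 0, 0)ᵀ
v_2 = (3, 2, -4)ᵀ
v_3 = (0, 1, 0)ᵀ

Let N = A − (1)·I. We want v_3 with N^3 v_3 = 0 but N^2 v_3 ≠ 0; then v_{j-1} := N · v_j for j = 3, …, 2.

Pick v_3 = (0, 1, 0)ᵀ.
Then v_2 = N · v_3 = (3, 2, -4)ᵀ.
Then v_1 = N · v_2 = (2, 0, 0)ᵀ.

Sanity check: (A − (1)·I) v_1 = (0, 0, 0)ᵀ = 0. ✓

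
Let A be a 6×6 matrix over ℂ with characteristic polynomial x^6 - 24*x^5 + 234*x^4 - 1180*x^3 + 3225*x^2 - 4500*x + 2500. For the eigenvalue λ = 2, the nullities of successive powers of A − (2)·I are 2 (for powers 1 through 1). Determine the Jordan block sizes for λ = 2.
Block sizes for λ = 2: [1, 1]

From the dimensions of kernels of powers, the number of Jordan blocks of size at least j is d_j − d_{j−1} where d_j = dim ker(N^j) (with d_0 = 0). Computing the differences gives [2].
The number of blocks of size exactly k is (#blocks of size ≥ k) − (#blocks of size ≥ k + 1), so the partition is: 2 block(s) of size 1.
In nonincreasing order the block sizes are [1, 1].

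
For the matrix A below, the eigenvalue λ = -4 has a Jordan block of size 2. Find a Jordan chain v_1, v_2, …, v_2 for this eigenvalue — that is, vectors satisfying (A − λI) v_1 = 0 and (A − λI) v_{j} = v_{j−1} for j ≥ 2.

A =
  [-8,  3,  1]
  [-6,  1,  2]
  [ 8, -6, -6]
A Jordan chain for λ = -4 of length 2:
v_1 = (2, 4, -4)ᵀ
v_2 = (1, 2, 0)ᵀ

Let N = A − (-4)·I. We want v_2 with N^2 v_2 = 0 but N^1 v_2 ≠ 0; then v_{j-1} := N · v_j for j = 2, …, 2.

Pick v_2 = (1, 2, 0)ᵀ.
Then v_1 = N · v_2 = (2, 4, -4)ᵀ.

Sanity check: (A − (-4)·I) v_1 = (0, 0, 0)ᵀ = 0. ✓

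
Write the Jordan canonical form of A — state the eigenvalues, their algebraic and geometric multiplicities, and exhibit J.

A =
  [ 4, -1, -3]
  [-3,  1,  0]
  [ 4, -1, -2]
J_3(1)

The characteristic polynomial is
  det(x·I − A) = x^3 - 3*x^2 + 3*x - 1 = (x - 1)^3

Eigenvalues and multiplicities (the geometric multiplicity of λ is n − rank(A − λI), which equals the number of Jordan blocks for λ):
  λ = 1: algebraic multiplicity = 3, geometric multiplicity = 1

Determining the block sizes for each eigenvalue:
  λ = 1: one block (gm = 1), so the single block has size am = 3 → block sizes [3]

Assembling the blocks gives a Jordan form
J =
  [1, 1, 0]
  [0, 1, 1]
  [0, 0, 1]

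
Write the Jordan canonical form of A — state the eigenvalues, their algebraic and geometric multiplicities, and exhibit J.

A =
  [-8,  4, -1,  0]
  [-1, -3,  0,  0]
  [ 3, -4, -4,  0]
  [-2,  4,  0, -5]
J_3(-5) ⊕ J_1(-5)

The characteristic polynomial is
  det(x·I − A) = x^4 + 20*x^3 + 150*x^2 + 500*x + 625 = (x + 5)^4

Eigenvalues and multiplicities (the geometric multiplicity of λ is n − rank(A − λI), which equals the number of Jordan blocks for λ):
  λ = -5: algebraic multiplicity = 4, geometric multiplicity = 2

Determining the block sizes for each eigenvalue:
  λ = -5: with am = 4 and gm = 2, the partition is not yet determined (e.g. several partitions of 4 into 2 parts exist). Let N = A − (-5)·I. Computing rank(N^1) = 2, rank(N^2) = 1, rank(N^3) = 0; the number of blocks of size ≥ j is rank(N^{j−1}) − rank(N^j), giving [2, 1, 1]. So we have 1 block(s) of size 3, 1 block(s) of size 1 → block sizes [3, 1]

Assembling the blocks gives a Jordan form
J =
  [-5,  1,  0,  0]
  [ 0, -5,  1,  0]
  [ 0,  0, -5,  0]
  [ 0,  0,  0, -5]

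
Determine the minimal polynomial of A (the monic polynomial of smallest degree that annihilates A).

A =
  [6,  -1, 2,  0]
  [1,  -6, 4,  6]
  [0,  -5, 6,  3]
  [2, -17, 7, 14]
x^3 - 15*x^2 + 75*x - 125

The characteristic polynomial is χ_A(x) = (x - 5)^4, so the eigenvalues are known. The minimal polynomial is
  m_A(x) = Π_λ (x − λ)^{k_λ}
where k_λ is the size of the *largest* Jordan block for λ (equivalently, the smallest k with (A − λI)^k v = 0 for every generalised eigenvector v of λ).

  λ = 5: largest Jordan block has size 3, contributing (x − 5)^3

So m_A(x) = (x - 5)^3 = x^3 - 15*x^2 + 75*x - 125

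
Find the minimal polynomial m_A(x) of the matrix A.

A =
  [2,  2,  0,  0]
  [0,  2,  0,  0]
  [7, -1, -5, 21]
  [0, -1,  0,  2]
x^3 + x^2 - 16*x + 20

The characteristic polynomial is χ_A(x) = (x - 2)^3*(x + 5), so the eigenvalues are known. The minimal polynomial is
  m_A(x) = Π_λ (x − λ)^{k_λ}
where k_λ is the size of the *largest* Jordan block for λ (equivalently, the smallest k with (A − λI)^k v = 0 for every generalised eigenvector v of λ).

  λ = -5: largest Jordan block has size 1, contributing (x + 5)
  λ = 2: largest Jordan block has size 2, contributing (x − 2)^2

So m_A(x) = (x - 2)^2*(x + 5) = x^3 + x^2 - 16*x + 20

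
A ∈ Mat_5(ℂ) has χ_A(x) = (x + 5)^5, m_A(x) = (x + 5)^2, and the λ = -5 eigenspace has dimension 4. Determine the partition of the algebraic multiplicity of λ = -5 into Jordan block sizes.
Block sizes for λ = -5: [2, 1, 1, 1]

Step 1 — from the characteristic polynomial, algebraic multiplicity of λ = -5 is 5. From dim ker(A − (-5)·I) = 4, there are exactly 4 Jordan blocks for λ = -5.
Step 2 — from the minimal polynomial, the factor (x + 5)^2 tells us the largest block for λ = -5 has size 2.
Step 3 — with total size 5, 4 blocks, and largest block 2, the block sizes (in nonincreasing order) are [2, 1, 1, 1].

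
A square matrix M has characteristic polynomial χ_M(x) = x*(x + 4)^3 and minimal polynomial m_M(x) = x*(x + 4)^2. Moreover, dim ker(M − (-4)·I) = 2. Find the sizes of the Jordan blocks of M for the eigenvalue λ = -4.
Block sizes for λ = -4: [2, 1]

Step 1 — from the characteristic polynomial, algebraic multiplicity of λ = -4 is 3. From dim ker(M − (-4)·I) = 2, there are exactly 2 Jordan blocks for λ = -4.
Step 2 — from the minimal polynomial, the factor (x + 4)^2 tells us the largest block for λ = -4 has size 2.
Step 3 — with total size 3, 2 blocks, and largest block 2, the block sizes (in nonincreasing order) are [2, 1].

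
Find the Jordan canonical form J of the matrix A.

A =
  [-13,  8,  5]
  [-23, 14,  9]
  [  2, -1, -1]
J_3(0)

The characteristic polynomial is
  det(x·I − A) = x^3

Eigenvalues and multiplicities (the geometric multiplicity of λ is n − rank(A − λI), which equals the number of Jordan blocks for λ):
  λ = 0: algebraic multiplicity = 3, geometric multiplicity = 1

Determining the block sizes for each eigenvalue:
  λ = 0: one block (gm = 1), so the single block has size am = 3 → block sizes [3]

Assembling the blocks gives a Jordan form
J =
  [0, 1, 0]
  [0, 0, 1]
  [0, 0, 0]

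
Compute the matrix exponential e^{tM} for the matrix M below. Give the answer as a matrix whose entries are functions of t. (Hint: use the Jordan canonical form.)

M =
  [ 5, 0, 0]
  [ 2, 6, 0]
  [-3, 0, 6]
e^{tM} =
  [exp(5*t), 0, 0]
  [2*exp(6*t) - 2*exp(5*t), exp(6*t), 0]
  [-3*exp(6*t) + 3*exp(5*t), 0, exp(6*t)]

Strategy: write M = P · J · P⁻¹ where J is a Jordan canonical form, so e^{tM} = P · e^{tJ} · P⁻¹, and e^{tJ} can be computed block-by-block.

M has Jordan form
J =
  [5, 0, 0]
  [0, 6, 0]
  [0, 0, 6]
(up to reordering of blocks).

Per-block formulas:
  For a 1×1 block at λ = 6: exp(t · [6]) = [e^(6t)].
  For a 1×1 block at λ = 5: exp(t · [5]) = [e^(5t)].

After assembling e^{tJ} and conjugating by P, we get:

e^{tM} =
  [exp(5*t), 0, 0]
  [2*exp(6*t) - 2*exp(5*t), exp(6*t), 0]
  [-3*exp(6*t) + 3*exp(5*t), 0, exp(6*t)]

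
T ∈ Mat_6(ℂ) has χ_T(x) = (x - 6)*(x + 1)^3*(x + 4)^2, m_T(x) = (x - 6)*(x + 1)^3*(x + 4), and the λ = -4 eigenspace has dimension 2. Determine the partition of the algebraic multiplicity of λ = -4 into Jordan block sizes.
Block sizes for λ = -4: [1, 1]

Step 1 — from the characteristic polynomial, algebraic multiplicity of λ = -4 is 2. From dim ker(T − (-4)·I) = 2, there are exactly 2 Jordan blocks for λ = -4.
Step 2 — from the minimal polynomial, the factor (x + 4) tells us the largest block for λ = -4 has size 1.
Step 3 — with total size 2, 2 blocks, and largest block 1, the block sizes (in nonincreasing order) are [1, 1].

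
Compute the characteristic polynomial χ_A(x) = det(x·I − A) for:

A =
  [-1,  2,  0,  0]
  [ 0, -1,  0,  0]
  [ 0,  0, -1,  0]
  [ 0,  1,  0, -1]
x^4 + 4*x^3 + 6*x^2 + 4*x + 1

Expanding det(x·I − A) (e.g. by cofactor expansion or by noting that A is similar to its Jordan form J, which has the same characteristic polynomial as A) gives
  χ_A(x) = x^4 + 4*x^3 + 6*x^2 + 4*x + 1
which factors as (x + 1)^4. The eigenvalues (with algebraic multiplicities) are λ = -1 with multiplicity 4.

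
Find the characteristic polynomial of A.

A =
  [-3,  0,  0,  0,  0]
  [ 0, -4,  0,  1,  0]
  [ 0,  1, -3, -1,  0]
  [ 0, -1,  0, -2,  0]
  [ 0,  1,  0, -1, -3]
x^5 + 15*x^4 + 90*x^3 + 270*x^2 + 405*x + 243

Expanding det(x·I − A) (e.g. by cofactor expansion or by noting that A is similar to its Jordan form J, which has the same characteristic polynomial as A) gives
  χ_A(x) = x^5 + 15*x^4 + 90*x^3 + 270*x^2 + 405*x + 243
which factors as (x + 3)^5. The eigenvalues (with algebraic multiplicities) are λ = -3 with multiplicity 5.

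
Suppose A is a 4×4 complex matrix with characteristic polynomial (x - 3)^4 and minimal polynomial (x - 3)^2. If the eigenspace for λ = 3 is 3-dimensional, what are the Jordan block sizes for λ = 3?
Block sizes for λ = 3: [2, 1, 1]

Step 1 — from the characteristic polynomial, algebraic multiplicity of λ = 3 is 4. From dim ker(A − (3)·I) = 3, there are exactly 3 Jordan blocks for λ = 3.
Step 2 — from the minimal polynomial, the factor (x − 3)^2 tells us the largest block for λ = 3 has size 2.
Step 3 — with total size 4, 3 blocks, and largest block 2, the block sizes (in nonincreasing order) are [2, 1, 1].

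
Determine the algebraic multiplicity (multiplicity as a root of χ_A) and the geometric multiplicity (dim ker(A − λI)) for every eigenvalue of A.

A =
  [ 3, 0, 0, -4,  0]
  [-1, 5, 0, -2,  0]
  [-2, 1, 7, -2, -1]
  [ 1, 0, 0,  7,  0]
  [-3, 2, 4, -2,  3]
λ = 5: alg = 5, geom = 3

Step 1 — factor the characteristic polynomial to read off the algebraic multiplicities:
  χ_A(x) = (x - 5)^5

Step 2 — compute geometric multiplicities via the rank-nullity identity g(λ) = n − rank(A − λI):
  rank(A − (5)·I) = 2, so dim ker(A − (5)·I) = n − 2 = 3

Summary:
  λ = 5: algebraic multiplicity = 5, geometric multiplicity = 3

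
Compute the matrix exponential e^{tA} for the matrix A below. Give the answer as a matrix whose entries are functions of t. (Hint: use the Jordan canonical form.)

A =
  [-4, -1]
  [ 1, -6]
e^{tA} =
  [t*exp(-5*t) + exp(-5*t), -t*exp(-5*t)]
  [t*exp(-5*t), -t*exp(-5*t) + exp(-5*t)]

Strategy: write A = P · J · P⁻¹ where J is a Jordan canonical form, so e^{tA} = P · e^{tJ} · P⁻¹, and e^{tJ} can be computed block-by-block.

A has Jordan form
J =
  [-5,  1]
  [ 0, -5]
(up to reordering of blocks).

Per-block formulas:
  For a 2×2 Jordan block J_2(-5): exp(t · J_2(-5)) = e^(-5t)·(I + t·N), where N is the 2×2 nilpotent shift.

After assembling e^{tJ} and conjugating by P, we get:

e^{tA} =
  [t*exp(-5*t) + exp(-5*t), -t*exp(-5*t)]
  [t*exp(-5*t), -t*exp(-5*t) + exp(-5*t)]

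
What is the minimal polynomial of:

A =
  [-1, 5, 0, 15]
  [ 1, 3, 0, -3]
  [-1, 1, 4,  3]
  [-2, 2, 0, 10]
x^2 - 8*x + 16

The characteristic polynomial is χ_A(x) = (x - 4)^4, so the eigenvalues are known. The minimal polynomial is
  m_A(x) = Π_λ (x − λ)^{k_λ}
where k_λ is the size of the *largest* Jordan block for λ (equivalently, the smallest k with (A − λI)^k v = 0 for every generalised eigenvector v of λ).

  λ = 4: largest Jordan block has size 2, contributing (x − 4)^2

So m_A(x) = (x - 4)^2 = x^2 - 8*x + 16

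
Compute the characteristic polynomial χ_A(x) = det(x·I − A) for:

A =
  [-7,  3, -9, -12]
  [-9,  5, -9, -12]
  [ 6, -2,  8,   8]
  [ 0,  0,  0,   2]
x^4 - 8*x^3 + 24*x^2 - 32*x + 16

Expanding det(x·I − A) (e.g. by cofactor expansion or by noting that A is similar to its Jordan form J, which has the same characteristic polynomial as A) gives
  χ_A(x) = x^4 - 8*x^3 + 24*x^2 - 32*x + 16
which factors as (x - 2)^4. The eigenvalues (with algebraic multiplicities) are λ = 2 with multiplicity 4.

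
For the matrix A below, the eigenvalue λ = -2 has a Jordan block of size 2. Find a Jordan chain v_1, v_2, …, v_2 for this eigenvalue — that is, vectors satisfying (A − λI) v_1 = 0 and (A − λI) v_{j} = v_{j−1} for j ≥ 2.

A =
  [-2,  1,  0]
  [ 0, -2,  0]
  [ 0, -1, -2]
A Jordan chain for λ = -2 of length 2:
v_1 = (1, 0, -1)ᵀ
v_2 = (0, 1, 0)ᵀ

Let N = A − (-2)·I. We want v_2 with N^2 v_2 = 0 but N^1 v_2 ≠ 0; then v_{j-1} := N · v_j for j = 2, …, 2.

Pick v_2 = (0, 1, 0)ᵀ.
Then v_1 = N · v_2 = (1, 0, -1)ᵀ.

Sanity check: (A − (-2)·I) v_1 = (0, 0, 0)ᵀ = 0. ✓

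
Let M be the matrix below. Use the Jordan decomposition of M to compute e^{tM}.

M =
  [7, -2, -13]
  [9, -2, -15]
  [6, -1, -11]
e^{tM} =
  [-15*t^2*exp(-2*t)/2 + 9*t*exp(-2*t) + exp(-2*t), -5*t^2*exp(-2*t)/2 - 2*t*exp(-2*t), 15*t^2*exp(-2*t) - 13*t*exp(-2*t)]
  [-9*t^2*exp(-2*t)/2 + 9*t*exp(-2*t), -3*t^2*exp(-2*t)/2 + exp(-2*t), 9*t^2*exp(-2*t) - 15*t*exp(-2*t)]
  [-9*t^2*exp(-2*t)/2 + 6*t*exp(-2*t), -3*t^2*exp(-2*t)/2 - t*exp(-2*t), 9*t^2*exp(-2*t) - 9*t*exp(-2*t) + exp(-2*t)]

Strategy: write M = P · J · P⁻¹ where J is a Jordan canonical form, so e^{tM} = P · e^{tJ} · P⁻¹, and e^{tJ} can be computed block-by-block.

M has Jordan form
J =
  [-2,  1,  0]
  [ 0, -2,  1]
  [ 0,  0, -2]
(up to reordering of blocks).

Per-block formulas:
  For a 3×3 Jordan block J_3(-2): exp(t · J_3(-2)) = e^(-2t)·(I + t·N + (t^2/2)·N^2), where N is the 3×3 nilpotent shift.

After assembling e^{tJ} and conjugating by P, we get:

e^{tM} =
  [-15*t^2*exp(-2*t)/2 + 9*t*exp(-2*t) + exp(-2*t), -5*t^2*exp(-2*t)/2 - 2*t*exp(-2*t), 15*t^2*exp(-2*t) - 13*t*exp(-2*t)]
  [-9*t^2*exp(-2*t)/2 + 9*t*exp(-2*t), -3*t^2*exp(-2*t)/2 + exp(-2*t), 9*t^2*exp(-2*t) - 15*t*exp(-2*t)]
  [-9*t^2*exp(-2*t)/2 + 6*t*exp(-2*t), -3*t^2*exp(-2*t)/2 - t*exp(-2*t), 9*t^2*exp(-2*t) - 9*t*exp(-2*t) + exp(-2*t)]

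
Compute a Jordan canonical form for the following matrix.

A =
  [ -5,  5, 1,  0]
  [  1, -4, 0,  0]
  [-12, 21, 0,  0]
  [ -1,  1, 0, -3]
J_3(-3) ⊕ J_1(-3)

The characteristic polynomial is
  det(x·I − A) = x^4 + 12*x^3 + 54*x^2 + 108*x + 81 = (x + 3)^4

Eigenvalues and multiplicities (the geometric multiplicity of λ is n − rank(A − λI), which equals the number of Jordan blocks for λ):
  λ = -3: algebraic multiplicity = 4, geometric multiplicity = 2

Determining the block sizes for each eigenvalue:
  λ = -3: with am = 4 and gm = 2, the partition is not yet determined (e.g. several partitions of 4 into 2 parts exist). Let N = A − (-3)·I. Computing rank(N^1) = 2, rank(N^2) = 1, rank(N^3) = 0; the number of blocks of size ≥ j is rank(N^{j−1}) − rank(N^j), giving [2, 1, 1]. So we have 1 block(s) of size 3, 1 block(s) of size 1 → block sizes [3, 1]

Assembling the blocks gives a Jordan form
J =
  [-3,  1,  0,  0]
  [ 0, -3,  1,  0]
  [ 0,  0, -3,  0]
  [ 0,  0,  0, -3]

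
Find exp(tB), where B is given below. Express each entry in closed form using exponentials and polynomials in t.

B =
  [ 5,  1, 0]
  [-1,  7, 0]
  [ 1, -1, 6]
e^{tB} =
  [-t*exp(6*t) + exp(6*t), t*exp(6*t), 0]
  [-t*exp(6*t), t*exp(6*t) + exp(6*t), 0]
  [t*exp(6*t), -t*exp(6*t), exp(6*t)]

Strategy: write B = P · J · P⁻¹ where J is a Jordan canonical form, so e^{tB} = P · e^{tJ} · P⁻¹, and e^{tJ} can be computed block-by-block.

B has Jordan form
J =
  [6, 1, 0]
  [0, 6, 0]
  [0, 0, 6]
(up to reordering of blocks).

Per-block formulas:
  For a 1×1 block at λ = 6: exp(t · [6]) = [e^(6t)].
  For a 2×2 Jordan block J_2(6): exp(t · J_2(6)) = e^(6t)·(I + t·N), where N is the 2×2 nilpotent shift.

After assembling e^{tJ} and conjugating by P, we get:

e^{tB} =
  [-t*exp(6*t) + exp(6*t), t*exp(6*t), 0]
  [-t*exp(6*t), t*exp(6*t) + exp(6*t), 0]
  [t*exp(6*t), -t*exp(6*t), exp(6*t)]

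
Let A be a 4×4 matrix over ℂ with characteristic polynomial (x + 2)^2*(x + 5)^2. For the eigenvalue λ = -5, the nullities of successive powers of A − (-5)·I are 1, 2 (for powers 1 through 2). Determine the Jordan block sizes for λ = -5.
Block sizes for λ = -5: [2]

From the dimensions of kernels of powers, the number of Jordan blocks of size at least j is d_j − d_{j−1} where d_j = dim ker(N^j) (with d_0 = 0). Computing the differences gives [1, 1].
The number of blocks of size exactly k is (#blocks of size ≥ k) − (#blocks of size ≥ k + 1), so the partition is: 1 block(s) of size 2.
In nonincreasing order the block sizes are [2].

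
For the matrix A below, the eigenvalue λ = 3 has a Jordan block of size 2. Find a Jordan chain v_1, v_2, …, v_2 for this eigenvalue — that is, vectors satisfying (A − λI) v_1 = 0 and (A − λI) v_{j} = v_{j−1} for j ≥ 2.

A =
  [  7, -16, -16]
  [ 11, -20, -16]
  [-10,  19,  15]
A Jordan chain for λ = 3 of length 2:
v_1 = (-12, -12, 9)ᵀ
v_2 = (1, 1, 0)ᵀ

Let N = A − (3)·I. We want v_2 with N^2 v_2 = 0 but N^1 v_2 ≠ 0; then v_{j-1} := N · v_j for j = 2, …, 2.

Pick v_2 = (1, 1, 0)ᵀ.
Then v_1 = N · v_2 = (-12, -12, 9)ᵀ.

Sanity check: (A − (3)·I) v_1 = (0, 0, 0)ᵀ = 0. ✓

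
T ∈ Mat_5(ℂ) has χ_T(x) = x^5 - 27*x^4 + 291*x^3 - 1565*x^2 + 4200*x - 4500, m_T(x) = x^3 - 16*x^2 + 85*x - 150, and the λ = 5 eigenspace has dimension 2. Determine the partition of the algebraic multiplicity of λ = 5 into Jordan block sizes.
Block sizes for λ = 5: [2, 1]

Step 1 — from the characteristic polynomial, algebraic multiplicity of λ = 5 is 3. From dim ker(T − (5)·I) = 2, there are exactly 2 Jordan blocks for λ = 5.
Step 2 — from the minimal polynomial, the factor (x − 5)^2 tells us the largest block for λ = 5 has size 2.
Step 3 — with total size 3, 2 blocks, and largest block 2, the block sizes (in nonincreasing order) are [2, 1].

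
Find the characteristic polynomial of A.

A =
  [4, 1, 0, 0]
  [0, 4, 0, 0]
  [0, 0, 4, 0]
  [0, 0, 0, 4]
x^4 - 16*x^3 + 96*x^2 - 256*x + 256

Expanding det(x·I − A) (e.g. by cofactor expansion or by noting that A is similar to its Jordan form J, which has the same characteristic polynomial as A) gives
  χ_A(x) = x^4 - 16*x^3 + 96*x^2 - 256*x + 256
which factors as (x - 4)^4. The eigenvalues (with algebraic multiplicities) are λ = 4 with multiplicity 4.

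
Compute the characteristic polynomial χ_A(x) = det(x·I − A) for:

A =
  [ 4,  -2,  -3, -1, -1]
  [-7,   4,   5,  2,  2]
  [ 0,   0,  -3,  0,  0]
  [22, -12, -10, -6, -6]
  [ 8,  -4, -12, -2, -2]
x^5 + 3*x^4

Expanding det(x·I − A) (e.g. by cofactor expansion or by noting that A is similar to its Jordan form J, which has the same characteristic polynomial as A) gives
  χ_A(x) = x^5 + 3*x^4
which factors as x^4*(x + 3). The eigenvalues (with algebraic multiplicities) are λ = -3 with multiplicity 1, λ = 0 with multiplicity 4.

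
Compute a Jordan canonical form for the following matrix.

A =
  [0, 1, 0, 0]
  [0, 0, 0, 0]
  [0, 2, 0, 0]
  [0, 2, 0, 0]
J_2(0) ⊕ J_1(0) ⊕ J_1(0)

The characteristic polynomial is
  det(x·I − A) = x^4

Eigenvalues and multiplicities (the geometric multiplicity of λ is n − rank(A − λI), which equals the number of Jordan blocks for λ):
  λ = 0: algebraic multiplicity = 4, geometric multiplicity = 3

Determining the block sizes for each eigenvalue:
  λ = 0: 3 blocks summing to 4 forces exactly one block of size 2 and the rest size 1 → block sizes [2, 1, 1]

Assembling the blocks gives a Jordan form
J =
  [0, 1, 0, 0]
  [0, 0, 0, 0]
  [0, 0, 0, 0]
  [0, 0, 0, 0]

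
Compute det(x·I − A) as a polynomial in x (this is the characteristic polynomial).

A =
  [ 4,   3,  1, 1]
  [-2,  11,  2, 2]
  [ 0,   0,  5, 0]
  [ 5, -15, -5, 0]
x^4 - 20*x^3 + 150*x^2 - 500*x + 625

Expanding det(x·I − A) (e.g. by cofactor expansion or by noting that A is similar to its Jordan form J, which has the same characteristic polynomial as A) gives
  χ_A(x) = x^4 - 20*x^3 + 150*x^2 - 500*x + 625
which factors as (x - 5)^4. The eigenvalues (with algebraic multiplicities) are λ = 5 with multiplicity 4.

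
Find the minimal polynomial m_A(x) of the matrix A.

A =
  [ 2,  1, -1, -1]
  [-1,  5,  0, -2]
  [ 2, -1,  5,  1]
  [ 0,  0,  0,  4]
x^3 - 12*x^2 + 48*x - 64

The characteristic polynomial is χ_A(x) = (x - 4)^4, so the eigenvalues are known. The minimal polynomial is
  m_A(x) = Π_λ (x − λ)^{k_λ}
where k_λ is the size of the *largest* Jordan block for λ (equivalently, the smallest k with (A − λI)^k v = 0 for every generalised eigenvector v of λ).

  λ = 4: largest Jordan block has size 3, contributing (x − 4)^3

So m_A(x) = (x - 4)^3 = x^3 - 12*x^2 + 48*x - 64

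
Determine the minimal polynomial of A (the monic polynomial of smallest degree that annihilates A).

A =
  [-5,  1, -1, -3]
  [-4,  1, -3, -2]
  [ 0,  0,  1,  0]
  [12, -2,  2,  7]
x^3 - 3*x^2 + 3*x - 1

The characteristic polynomial is χ_A(x) = (x - 1)^4, so the eigenvalues are known. The minimal polynomial is
  m_A(x) = Π_λ (x − λ)^{k_λ}
where k_λ is the size of the *largest* Jordan block for λ (equivalently, the smallest k with (A − λI)^k v = 0 for every generalised eigenvector v of λ).

  λ = 1: largest Jordan block has size 3, contributing (x − 1)^3

So m_A(x) = (x - 1)^3 = x^3 - 3*x^2 + 3*x - 1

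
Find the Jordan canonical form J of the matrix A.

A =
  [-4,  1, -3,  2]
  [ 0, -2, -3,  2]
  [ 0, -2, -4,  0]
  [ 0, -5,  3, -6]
J_3(-4) ⊕ J_1(-4)

The characteristic polynomial is
  det(x·I − A) = x^4 + 16*x^3 + 96*x^2 + 256*x + 256 = (x + 4)^4

Eigenvalues and multiplicities (the geometric multiplicity of λ is n − rank(A − λI), which equals the number of Jordan blocks for λ):
  λ = -4: algebraic multiplicity = 4, geometric multiplicity = 2

Determining the block sizes for each eigenvalue:
  λ = -4: with am = 4 and gm = 2, the partition is not yet determined (e.g. several partitions of 4 into 2 parts exist). Let N = A − (-4)·I. Computing rank(N^1) = 2, rank(N^2) = 1, rank(N^3) = 0; the number of blocks of size ≥ j is rank(N^{j−1}) − rank(N^j), giving [2, 1, 1]. So we have 1 block(s) of size 3, 1 block(s) of size 1 → block sizes [3, 1]

Assembling the blocks gives a Jordan form
J =
  [-4,  1,  0,  0]
  [ 0, -4,  1,  0]
  [ 0,  0, -4,  0]
  [ 0,  0,  0, -4]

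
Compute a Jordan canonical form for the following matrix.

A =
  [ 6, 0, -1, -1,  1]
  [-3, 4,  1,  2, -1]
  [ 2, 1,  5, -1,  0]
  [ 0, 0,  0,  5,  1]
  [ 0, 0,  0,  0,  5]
J_3(5) ⊕ J_2(5)

The characteristic polynomial is
  det(x·I − A) = x^5 - 25*x^4 + 250*x^3 - 1250*x^2 + 3125*x - 3125 = (x - 5)^5

Eigenvalues and multiplicities (the geometric multiplicity of λ is n − rank(A − λI), which equals the number of Jordan blocks for λ):
  λ = 5: algebraic multiplicity = 5, geometric multiplicity = 2

Determining the block sizes for each eigenvalue:
  λ = 5: with am = 5 and gm = 2, the partition is not yet determined (e.g. several partitions of 5 into 2 parts exist). Let N = A − (5)·I. Computing rank(N^1) = 3, rank(N^2) = 1, rank(N^3) = 0; the number of blocks of size ≥ j is rank(N^{j−1}) − rank(N^j), giving [2, 2, 1]. So we have 1 block(s) of size 3, 1 block(s) of size 2 → block sizes [3, 2]

Assembling the blocks gives a Jordan form
J =
  [5, 1, 0, 0, 0]
  [0, 5, 1, 0, 0]
  [0, 0, 5, 0, 0]
  [0, 0, 0, 5, 1]
  [0, 0, 0, 0, 5]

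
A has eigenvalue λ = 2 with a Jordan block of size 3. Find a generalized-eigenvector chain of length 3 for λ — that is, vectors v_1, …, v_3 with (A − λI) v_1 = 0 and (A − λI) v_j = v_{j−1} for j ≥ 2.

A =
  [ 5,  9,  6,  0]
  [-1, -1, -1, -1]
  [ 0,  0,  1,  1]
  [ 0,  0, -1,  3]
A Jordan chain for λ = 2 of length 3:
v_1 = (3, -1, 0, 0)ᵀ
v_2 = (6, -1, -1, -1)ᵀ
v_3 = (0, 0, 1, 0)ᵀ

Let N = A − (2)·I. We want v_3 with N^3 v_3 = 0 but N^2 v_3 ≠ 0; then v_{j-1} := N · v_j for j = 3, …, 2.

Pick v_3 = (0, 0, 1, 0)ᵀ.
Then v_2 = N · v_3 = (6, -1, -1, -1)ᵀ.
Then v_1 = N · v_2 = (3, -1, 0, 0)ᵀ.

Sanity check: (A − (2)·I) v_1 = (0, 0, 0, 0)ᵀ = 0. ✓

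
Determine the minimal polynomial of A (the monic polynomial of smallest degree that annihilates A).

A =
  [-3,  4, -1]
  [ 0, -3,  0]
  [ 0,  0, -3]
x^2 + 6*x + 9

The characteristic polynomial is χ_A(x) = (x + 3)^3, so the eigenvalues are known. The minimal polynomial is
  m_A(x) = Π_λ (x − λ)^{k_λ}
where k_λ is the size of the *largest* Jordan block for λ (equivalently, the smallest k with (A − λI)^k v = 0 for every generalised eigenvector v of λ).

  λ = -3: largest Jordan block has size 2, contributing (x + 3)^2

So m_A(x) = (x + 3)^2 = x^2 + 6*x + 9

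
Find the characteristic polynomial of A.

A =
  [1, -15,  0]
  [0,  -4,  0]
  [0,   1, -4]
x^3 + 7*x^2 + 8*x - 16

Expanding det(x·I − A) (e.g. by cofactor expansion or by noting that A is similar to its Jordan form J, which has the same characteristic polynomial as A) gives
  χ_A(x) = x^3 + 7*x^2 + 8*x - 16
which factors as (x - 1)*(x + 4)^2. The eigenvalues (with algebraic multiplicities) are λ = -4 with multiplicity 2, λ = 1 with multiplicity 1.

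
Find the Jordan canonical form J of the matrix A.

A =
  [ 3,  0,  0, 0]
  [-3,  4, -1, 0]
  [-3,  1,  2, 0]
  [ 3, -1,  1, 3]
J_2(3) ⊕ J_1(3) ⊕ J_1(3)

The characteristic polynomial is
  det(x·I − A) = x^4 - 12*x^3 + 54*x^2 - 108*x + 81 = (x - 3)^4

Eigenvalues and multiplicities (the geometric multiplicity of λ is n − rank(A − λI), which equals the number of Jordan blocks for λ):
  λ = 3: algebraic multiplicity = 4, geometric multiplicity = 3

Determining the block sizes for each eigenvalue:
  λ = 3: 3 blocks summing to 4 forces exactly one block of size 2 and the rest size 1 → block sizes [2, 1, 1]

Assembling the blocks gives a Jordan form
J =
  [3, 1, 0, 0]
  [0, 3, 0, 0]
  [0, 0, 3, 0]
  [0, 0, 0, 3]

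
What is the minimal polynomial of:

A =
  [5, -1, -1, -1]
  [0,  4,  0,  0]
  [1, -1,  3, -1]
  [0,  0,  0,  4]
x^2 - 8*x + 16

The characteristic polynomial is χ_A(x) = (x - 4)^4, so the eigenvalues are known. The minimal polynomial is
  m_A(x) = Π_λ (x − λ)^{k_λ}
where k_λ is the size of the *largest* Jordan block for λ (equivalently, the smallest k with (A − λI)^k v = 0 for every generalised eigenvector v of λ).

  λ = 4: largest Jordan block has size 2, contributing (x − 4)^2

So m_A(x) = (x - 4)^2 = x^2 - 8*x + 16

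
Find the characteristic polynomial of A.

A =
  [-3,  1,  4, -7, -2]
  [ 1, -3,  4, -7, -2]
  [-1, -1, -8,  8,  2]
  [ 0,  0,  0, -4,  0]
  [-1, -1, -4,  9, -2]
x^5 + 20*x^4 + 160*x^3 + 640*x^2 + 1280*x + 1024

Expanding det(x·I − A) (e.g. by cofactor expansion or by noting that A is similar to its Jordan form J, which has the same characteristic polynomial as A) gives
  χ_A(x) = x^5 + 20*x^4 + 160*x^3 + 640*x^2 + 1280*x + 1024
which factors as (x + 4)^5. The eigenvalues (with algebraic multiplicities) are λ = -4 with multiplicity 5.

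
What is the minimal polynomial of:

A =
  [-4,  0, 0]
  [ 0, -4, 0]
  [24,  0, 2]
x^2 + 2*x - 8

The characteristic polynomial is χ_A(x) = (x - 2)*(x + 4)^2, so the eigenvalues are known. The minimal polynomial is
  m_A(x) = Π_λ (x − λ)^{k_λ}
where k_λ is the size of the *largest* Jordan block for λ (equivalently, the smallest k with (A − λI)^k v = 0 for every generalised eigenvector v of λ).

  λ = -4: largest Jordan block has size 1, contributing (x + 4)
  λ = 2: largest Jordan block has size 1, contributing (x − 2)

So m_A(x) = (x - 2)*(x + 4) = x^2 + 2*x - 8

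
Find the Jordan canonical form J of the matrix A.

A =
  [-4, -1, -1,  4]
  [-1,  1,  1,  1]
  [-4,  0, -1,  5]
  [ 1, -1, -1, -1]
J_1(-5) ⊕ J_3(0)

The characteristic polynomial is
  det(x·I − A) = x^4 + 5*x^3 = x^3*(x + 5)

Eigenvalues and multiplicities (the geometric multiplicity of λ is n − rank(A − λI), which equals the number of Jordan blocks for λ):
  λ = -5: algebraic multiplicity = 1, geometric multiplicity = 1
  λ = 0: algebraic multiplicity = 3, geometric multiplicity = 1

Determining the block sizes for each eigenvalue:
  λ = -5: one block (gm = 1), so the single block has size am = 1 → block sizes [1]
  λ = 0: one block (gm = 1), so the single block has size am = 3 → block sizes [3]

Assembling the blocks gives a Jordan form
J =
  [-5, 0, 0, 0]
  [ 0, 0, 1, 0]
  [ 0, 0, 0, 1]
  [ 0, 0, 0, 0]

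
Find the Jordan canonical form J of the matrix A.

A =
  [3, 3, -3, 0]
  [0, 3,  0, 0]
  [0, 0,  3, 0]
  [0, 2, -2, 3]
J_2(3) ⊕ J_1(3) ⊕ J_1(3)

The characteristic polynomial is
  det(x·I − A) = x^4 - 12*x^3 + 54*x^2 - 108*x + 81 = (x - 3)^4

Eigenvalues and multiplicities (the geometric multiplicity of λ is n − rank(A − λI), which equals the number of Jordan blocks for λ):
  λ = 3: algebraic multiplicity = 4, geometric multiplicity = 3

Determining the block sizes for each eigenvalue:
  λ = 3: 3 blocks summing to 4 forces exactly one block of size 2 and the rest size 1 → block sizes [2, 1, 1]

Assembling the blocks gives a Jordan form
J =
  [3, 1, 0, 0]
  [0, 3, 0, 0]
  [0, 0, 3, 0]
  [0, 0, 0, 3]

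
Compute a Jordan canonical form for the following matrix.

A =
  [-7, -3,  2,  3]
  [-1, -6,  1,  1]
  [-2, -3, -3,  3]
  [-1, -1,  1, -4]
J_2(-5) ⊕ J_2(-5)

The characteristic polynomial is
  det(x·I − A) = x^4 + 20*x^3 + 150*x^2 + 500*x + 625 = (x + 5)^4

Eigenvalues and multiplicities (the geometric multiplicity of λ is n − rank(A − λI), which equals the number of Jordan blocks for λ):
  λ = -5: algebraic multiplicity = 4, geometric multiplicity = 2

Determining the block sizes for each eigenvalue:
  λ = -5: with am = 4 and gm = 2, the partition is not yet determined (e.g. several partitions of 4 into 2 parts exist). Let N = A − (-5)·I. Computing rank(N^1) = 2, rank(N^2) = 0; the number of blocks of size ≥ j is rank(N^{j−1}) − rank(N^j), giving [2, 2]. So we have 2 block(s) of size 2 → block sizes [2, 2]

Assembling the blocks gives a Jordan form
J =
  [-5,  1,  0,  0]
  [ 0, -5,  0,  0]
  [ 0,  0, -5,  1]
  [ 0,  0,  0, -5]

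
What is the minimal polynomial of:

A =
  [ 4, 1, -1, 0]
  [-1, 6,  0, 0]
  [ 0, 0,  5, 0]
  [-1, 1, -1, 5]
x^3 - 15*x^2 + 75*x - 125

The characteristic polynomial is χ_A(x) = (x - 5)^4, so the eigenvalues are known. The minimal polynomial is
  m_A(x) = Π_λ (x − λ)^{k_λ}
where k_λ is the size of the *largest* Jordan block for λ (equivalently, the smallest k with (A − λI)^k v = 0 for every generalised eigenvector v of λ).

  λ = 5: largest Jordan block has size 3, contributing (x − 5)^3

So m_A(x) = (x - 5)^3 = x^3 - 15*x^2 + 75*x - 125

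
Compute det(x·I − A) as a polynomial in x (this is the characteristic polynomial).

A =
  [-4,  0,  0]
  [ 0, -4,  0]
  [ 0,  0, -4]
x^3 + 12*x^2 + 48*x + 64

Expanding det(x·I − A) (e.g. by cofactor expansion or by noting that A is similar to its Jordan form J, which has the same characteristic polynomial as A) gives
  χ_A(x) = x^3 + 12*x^2 + 48*x + 64
which factors as (x + 4)^3. The eigenvalues (with algebraic multiplicities) are λ = -4 with multiplicity 3.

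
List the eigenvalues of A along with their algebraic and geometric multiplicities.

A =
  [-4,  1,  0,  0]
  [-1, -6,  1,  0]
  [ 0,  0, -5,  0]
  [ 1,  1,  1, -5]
λ = -5: alg = 4, geom = 2

Step 1 — factor the characteristic polynomial to read off the algebraic multiplicities:
  χ_A(x) = (x + 5)^4

Step 2 — compute geometric multiplicities via the rank-nullity identity g(λ) = n − rank(A − λI):
  rank(A − (-5)·I) = 2, so dim ker(A − (-5)·I) = n − 2 = 2

Summary:
  λ = -5: algebraic multiplicity = 4, geometric multiplicity = 2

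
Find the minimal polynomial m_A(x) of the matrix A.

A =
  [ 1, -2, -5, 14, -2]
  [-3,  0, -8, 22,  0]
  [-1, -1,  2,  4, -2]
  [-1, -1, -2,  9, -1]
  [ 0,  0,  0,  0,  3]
x^3 - 9*x^2 + 27*x - 27

The characteristic polynomial is χ_A(x) = (x - 3)^5, so the eigenvalues are known. The minimal polynomial is
  m_A(x) = Π_λ (x − λ)^{k_λ}
where k_λ is the size of the *largest* Jordan block for λ (equivalently, the smallest k with (A − λI)^k v = 0 for every generalised eigenvector v of λ).

  λ = 3: largest Jordan block has size 3, contributing (x − 3)^3

So m_A(x) = (x - 3)^3 = x^3 - 9*x^2 + 27*x - 27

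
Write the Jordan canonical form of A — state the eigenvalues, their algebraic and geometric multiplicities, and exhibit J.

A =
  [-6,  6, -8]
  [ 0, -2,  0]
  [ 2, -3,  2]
J_2(-2) ⊕ J_1(-2)

The characteristic polynomial is
  det(x·I − A) = x^3 + 6*x^2 + 12*x + 8 = (x + 2)^3

Eigenvalues and multiplicities (the geometric multiplicity of λ is n − rank(A − λI), which equals the number of Jordan blocks for λ):
  λ = -2: algebraic multiplicity = 3, geometric multiplicity = 2

Determining the block sizes for each eigenvalue:
  λ = -2: 2 blocks summing to 3 forces exactly one block of size 2 and the rest size 1 → block sizes [2, 1]

Assembling the blocks gives a Jordan form
J =
  [-2,  1,  0]
  [ 0, -2,  0]
  [ 0,  0, -2]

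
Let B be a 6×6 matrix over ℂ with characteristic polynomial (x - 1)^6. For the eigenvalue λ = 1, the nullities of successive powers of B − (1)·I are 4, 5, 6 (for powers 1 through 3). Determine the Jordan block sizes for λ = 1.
Block sizes for λ = 1: [3, 1, 1, 1]

From the dimensions of kernels of powers, the number of Jordan blocks of size at least j is d_j − d_{j−1} where d_j = dim ker(N^j) (with d_0 = 0). Computing the differences gives [4, 1, 1].
The number of blocks of size exactly k is (#blocks of size ≥ k) − (#blocks of size ≥ k + 1), so the partition is: 3 block(s) of size 1, 1 block(s) of size 3.
In nonincreasing order the block sizes are [3, 1, 1, 1].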